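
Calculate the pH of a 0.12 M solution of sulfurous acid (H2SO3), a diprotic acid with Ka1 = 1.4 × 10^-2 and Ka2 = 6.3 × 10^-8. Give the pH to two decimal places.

pH = 1.46

Ka1 ≫ Ka2, so treat the first dissociation as the only significant source of H+.
Ka1 = x²/(0.12 − x) = 1.4 × 10^-2
Solving the quadratic: x = (−Ka1 + √(Ka1² + 4·Ka1·C₀))/2 = 3.46 × 10^-2 M
pH = −log(3.46 × 10^-2) = 1.46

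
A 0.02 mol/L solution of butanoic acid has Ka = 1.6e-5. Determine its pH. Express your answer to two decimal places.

pH = 3.25

CH3(CH2)2COOH ⇌ CH3(CH2)2COO- + H+
From the ICE table, Ka = [H+]²/(0.02 − [H+]) = 1.6 × 10^-5.
Assume [H+] ≪ 0.02: [H+] ≈ √(1.6 × 10^-5 × 0.02) = 5.66 × 10^-4 M
pH = −log[H+] = −log(5.66 × 10^-4) = 3.25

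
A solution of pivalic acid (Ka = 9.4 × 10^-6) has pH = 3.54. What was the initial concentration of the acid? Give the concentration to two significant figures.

C₀ = 9.1 × 10^-3 M

[H+] = 10^(-3.54) = 2.88 × 10^-4 M = x
Ka = x²/(C₀ − x) ⇒ C₀ = x + x²/Ka
C₀ = 2.88 × 10^-4 + (2.88 × 10^-4)²/(9.4 × 10^-6) = 9.11 × 10^-3 M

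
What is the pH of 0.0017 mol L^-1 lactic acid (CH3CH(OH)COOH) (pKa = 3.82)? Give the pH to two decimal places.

pH = 3.36

CH3CH(OH)COOH ⇌ CH3CH(OH)COO- + H+
Ka = 10^(−3.82) = 1.51 × 10^-4
Ka = x²/(0.0017 − x) = 1.51 × 10^-4
Here C₀/Ka ≈ 11.3, so the small-x approximation fails. Use the quadratic:
x = [−0.000151 + √(0.000151² + 1.03e-06)]/2 = 4.37 × 10^-4 M
pH = −log[H+] = −log(4.37 × 10^-4) = 3.36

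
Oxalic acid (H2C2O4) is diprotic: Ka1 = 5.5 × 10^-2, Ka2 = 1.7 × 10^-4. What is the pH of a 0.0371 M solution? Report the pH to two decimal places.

Since Ka1 ≫ Ka2, the first ionization dominates [H+].
Ka1 = x²/(0.0371 − x) = 5.5 × 10^-2
Solving the quadratic: x = (−Ka1 + √(Ka1² + 4·Ka1·C₀))/2 = 2.54 × 10^-2 M
pH = −log(2.54 × 10^-2) = 1.60

pH = 1.60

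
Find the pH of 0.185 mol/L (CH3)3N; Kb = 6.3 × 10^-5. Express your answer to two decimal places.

(CH3)3N + H2O ⇌ (CH3)3NH+ + OH-
From the ICE table, Kb = x²/(0.185 − x) = 6.3 × 10^-5.
Neglecting x in the denominator: x = √(6.3 × 10^-5 × 0.185) = 3.41 × 10^-3 M
(x/C₀ = 1.8% < 5%, so the approximation holds.)
pOH = 2.47, so pH = 14.00 − pOH = 11.53

pH = 11.53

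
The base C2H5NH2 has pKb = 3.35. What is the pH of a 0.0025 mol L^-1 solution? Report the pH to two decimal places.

pH = 10.93

C2H5NH2 + H2O ⇌ C2H5NH3+ + OH-
Kb = 10^(−3.35) = 4.47 × 10^-4
From the ICE table, Kb = [OH-]²/(0.0025 − [OH-]) = 4.47 × 10^-4.
[OH-] is not negligible relative to C₀; solve [OH-]² + 0.000447·[OH-] − 1.12e-06 = 0.
[OH-] = (−Kb + √(Kb² + 4·Kb·C₀))/2 = 8.57 × 10^-4 M
pOH = −log(8.57 × 10^-4) = 3.07; pH = 14.00 − 3.07 = 10.93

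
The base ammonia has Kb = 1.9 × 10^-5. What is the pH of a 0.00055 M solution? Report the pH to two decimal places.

NH3 + H2O ⇌ NH4+ + OH-
Kb = [OH-]²/(0.00055 − [OH-]) = 1.9 × 10^-5
The 5% rule fails; solving [OH-]² + Kb·[OH-] − Kb·C₀ = 0 exactly:
[OH-] = (−Kb + √(Kb² + 4·Kb·C₀))/2 = 9.32 × 10^-5 M
pOH = 4.03, so pH = 14.00 − pOH = 9.97

pH = 9.97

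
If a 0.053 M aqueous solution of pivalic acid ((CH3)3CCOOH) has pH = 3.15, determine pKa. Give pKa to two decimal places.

[H+] = 10^(-3.15) = 7.08 × 10^-4 M
At equilibrium [HA] = 0.053 − 7.08 × 10^-4 = 5.23 × 10^-2 M
Ka = [H+][A-]/[HA] = (7.08 × 10^-4)² / 5.23 × 10^-2 = 9.58 × 10^-6
pKa = -log(9.58 × 10^-6) = 5.02

pKa = 5.02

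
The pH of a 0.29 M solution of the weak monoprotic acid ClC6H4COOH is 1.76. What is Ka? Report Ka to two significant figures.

[H+] = 10^(-1.76) = 1.74 × 10^-2 M
At equilibrium [HA] = 0.29 − 1.74 × 10^-2 = 2.73 × 10^-1 M
Ka = [H+][A-]/[HA] = (1.74 × 10^-2)² / 2.73 × 10^-1 = 1.1 × 10^-3

Ka = 1.1 × 10^-3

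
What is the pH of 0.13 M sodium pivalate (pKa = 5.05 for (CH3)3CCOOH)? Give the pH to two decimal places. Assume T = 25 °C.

pH = 9.08

(CH3)3CCOO- is the conjugate base of the weak acid (CH3)3CCOOH.
Ka = 10^(−5.05) = 8.91 × 10^-6
Kb = Kw/Ka = 1.0×10^-14 / 8.91 × 10^-6 = 1.12 × 10^-9
From the ICE table, Kb = [OH-]²/(0.13 − [OH-]) = 1.12 × 10^-9.
Neglecting [OH-] in the denominator: [OH-] = √(1.12 × 10^-9 × 0.13) = 1.21 × 10^-5 M
pOH = −log(1.21 × 10^-5) = 4.92; pH = 14.00 − 4.92 = 9.08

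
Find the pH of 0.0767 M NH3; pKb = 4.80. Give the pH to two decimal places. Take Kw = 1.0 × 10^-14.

NH3 + H2O ⇌ NH4+ + OH-
Kb = 10^(−4.80) = 1.58 × 10^-5
Let x = [OH-] at equilibrium. Kb = x²/(0.0767 − x).
Neglecting x in the denominator: x = √(1.58 × 10^-5 × 0.0767) = 1.10 × 10^-3 M
pOH = 2.96, so pH = 14.00 − pOH = 11.04

pH = 11.04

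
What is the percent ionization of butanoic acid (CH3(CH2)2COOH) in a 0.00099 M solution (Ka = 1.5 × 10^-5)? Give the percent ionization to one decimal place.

CH3(CH2)2COOH ⇌ CH3(CH2)2COO- + H+; let x = [H+] at equilibrium.
Ka = x²/(C₀ − x); solving the quadratic gives x = 1.15 × 10^-4 M.
Fraction ionized = 1.15 × 10^-4 / 0.00099 = 0.1162 → 11.6%

11.6%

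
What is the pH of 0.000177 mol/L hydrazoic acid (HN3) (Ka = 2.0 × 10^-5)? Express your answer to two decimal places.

HN3 ⇌ N3- + H+
Ka = [H+]²/(0.000177 − [H+]) = 2.0 × 10^-5
Here C₀/Ka ≈ 8.85, so the small-[H+] approximation fails. Use the quadratic:
[H+] = (−Ka + √(Ka² + 4·Ka·C₀))/2 = 5.03 × 10^-5 M
pH = −log(5.03 × 10^-5) = 4.30

pH = 4.30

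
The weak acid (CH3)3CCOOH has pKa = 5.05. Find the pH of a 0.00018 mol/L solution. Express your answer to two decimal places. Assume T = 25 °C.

(CH3)3CCOOH ⇌ (CH3)3CCOO- + H+
Ka = 10^(−5.05) = 8.91 × 10^-6
Ka = x²/(0.00018 − x) = 8.91 × 10^-6
Here C₀/Ka ≈ 20.2, so the small-x approximation fails. Use the quadratic:
x = (−Ka + √(Ka² + 4·Ka·C₀))/2 = 3.58 × 10^-5 M
pH = −log(3.58 × 10^-5) = 4.45

pH = 4.45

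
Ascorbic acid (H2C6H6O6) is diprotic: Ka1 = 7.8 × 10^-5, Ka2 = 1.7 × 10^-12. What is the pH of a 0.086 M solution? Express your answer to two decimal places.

pH = 2.59

Since Ka1 ≫ Ka2, the first ionization dominates [H+].
Ka1 = x²/(0.086 − x) = 7.8 × 10^-5
x ≈ √(7.8 × 10^-5 × 0.086) = 2.59 × 10^-3 M
pH = −log(2.59 × 10^-3) = 2.59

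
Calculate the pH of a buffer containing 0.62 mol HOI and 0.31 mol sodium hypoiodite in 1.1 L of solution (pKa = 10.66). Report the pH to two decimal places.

Henderson–Hasselbalch: pH = pKa + log([OI-]/[HOI]) = 10.66 + log(0.31/0.62)
pH = 10.66 + (-0.301) = 10.36

pH = 10.36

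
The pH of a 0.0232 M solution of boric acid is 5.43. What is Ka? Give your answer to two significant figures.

[H+] = 10^(-5.43) = 3.72 × 10^-6 M
At equilibrium [HA] = 0.0232 − 3.72 × 10^-6 = 2.32 × 10^-2 M
Ka = [H+][A-]/[HA] = (3.72 × 10^-6)² / 2.32 × 10^-2 = 6.0 × 10^-10

Ka = 6.0 × 10^-10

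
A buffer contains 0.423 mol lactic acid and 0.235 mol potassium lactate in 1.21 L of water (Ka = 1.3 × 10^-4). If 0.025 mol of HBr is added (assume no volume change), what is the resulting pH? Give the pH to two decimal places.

Added H+ converts CH3CH(OH)COO- to CH3CH(OH)COOH: CH3CH(OH)COOH → 0.448 mol, CH3CH(OH)COO- → 0.21 mol.
pKa = −log(1.3 × 10^-4) = 3.886
Henderson–Hasselbalch with mole ratio 0.21/0.448: pH = 3.886 + (-0.329)

pH = 3.56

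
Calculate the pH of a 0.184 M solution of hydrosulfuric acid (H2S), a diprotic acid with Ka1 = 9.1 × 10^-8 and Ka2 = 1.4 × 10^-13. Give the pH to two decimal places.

Ka1 ≫ Ka2, so treat the first dissociation as the only significant source of H+.
Ka1 = x²/(0.184 − x) = 9.1 × 10^-8
x ≈ √(9.1 × 10^-8 × 0.184) = 1.29 × 10^-4 M
pH = −log(1.29 × 10^-4) = 3.89

pH = 3.89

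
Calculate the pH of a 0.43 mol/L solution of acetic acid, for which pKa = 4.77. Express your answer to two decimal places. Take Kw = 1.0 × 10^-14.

CH3COOH ⇌ CH3COO- + H+
Ka = 10^(−4.77) = 1.70 × 10^-5
Let x = [H+] at equilibrium. Ka = x²/(0.43 − x).
Neglecting x in the denominator: x = √(1.70 × 10^-5 × 0.43) = 2.70 × 10^-3 M
pH = −log[H+] = −log(2.70 × 10^-3) = 2.57

pH = 2.57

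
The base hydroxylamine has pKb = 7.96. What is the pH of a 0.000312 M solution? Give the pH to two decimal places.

NH2OH + H2O ⇌ NH3OH+ + OH-
Kb = 10^(−7.96) = 1.10 × 10^-8
Let x = [OH-] at equilibrium. Kb = x²/(0.000312 − x).
Neglecting x in the denominator: x = √(1.10 × 10^-8 × 0.000312) = 1.85 × 10^-6 M
pOH = 5.73, so pH = 14.00 − pOH = 8.27

pH = 8.27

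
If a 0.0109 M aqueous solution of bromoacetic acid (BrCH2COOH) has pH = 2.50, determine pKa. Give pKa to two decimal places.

pKa = 2.89

[H+] = 10^(-2.50) = 3.16 × 10^-3 M
At equilibrium [HA] = 0.0109 − 3.16 × 10^-3 = 7.74 × 10^-3 M
Ka = [H+][A-]/[HA] = (3.16 × 10^-3)² / 7.74 × 10^-3 = 1.29 × 10^-3
pKa = -log(1.29 × 10^-3) = 2.89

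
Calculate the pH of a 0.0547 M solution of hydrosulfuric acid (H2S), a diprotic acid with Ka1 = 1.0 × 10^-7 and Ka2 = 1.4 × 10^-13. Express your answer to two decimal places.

pH = 4.13

Since Ka1 ≫ Ka2, the first ionization dominates [H+].
Ka1 = x²/(0.0547 − x) = 1.0 × 10^-7
x ≈ √(1.0 × 10^-7 × 0.0547) = 7.40 × 10^-5 M
pH = −log(7.40 × 10^-5) = 4.13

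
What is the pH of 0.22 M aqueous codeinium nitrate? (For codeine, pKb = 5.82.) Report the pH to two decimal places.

pH = 4.42

C18H22NO3+ is the conjugate acid of the weak base C18H21NO3.
Kb = 10^(−5.82) = 1.51 × 10^-6
Ka = Kw/Kb = 1.0×10^-14 / 1.51 × 10^-6 = 6.62 × 10^-9
From the ICE table, Ka = x²/(0.22 − x) = 6.62 × 10^-9.
Since Ka ≪ C₀, x ≈ √(Ka·C₀) = 3.82 × 10^-5 M.
pH = −log[H+] = −log(3.82 × 10^-5) = 4.42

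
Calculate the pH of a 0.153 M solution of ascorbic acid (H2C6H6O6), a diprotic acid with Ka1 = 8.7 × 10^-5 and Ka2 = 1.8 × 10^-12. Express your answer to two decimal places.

pH = 2.44

Since Ka1 ≫ Ka2, the first ionization dominates [H+].
Ka1 = x²/(0.153 − x) = 8.7 × 10^-5
x ≈ √(8.7 × 10^-5 × 0.153) = 3.65 × 10^-3 M
pH = −log(3.65 × 10^-3) = 2.44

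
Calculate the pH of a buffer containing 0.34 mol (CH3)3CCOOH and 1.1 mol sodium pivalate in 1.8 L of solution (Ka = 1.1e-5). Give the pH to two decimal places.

pKa = −log(1.1 × 10^-5) = 4.959
Using pH = pKa + log([base]/[acid]) with [base]/[acid] = 1.1/0.34:
pH = 4.959 + (+0.510) = 5.47

pH = 5.47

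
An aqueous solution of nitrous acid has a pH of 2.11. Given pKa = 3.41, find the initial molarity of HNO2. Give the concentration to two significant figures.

[H+] = 10^(-2.11) = 7.76 × 10^-3 M = x
Ka = 10^(−3.41) = 3.89 × 10^-4
Ka = x²/(C₀ − x) ⇒ C₀ = x + x²/Ka
C₀ = 7.76 × 10^-3 + (7.76 × 10^-3)²/(3.89 × 10^-4) = 1.63 × 10^-1 M

C₀ = 1.6 × 10^-1 M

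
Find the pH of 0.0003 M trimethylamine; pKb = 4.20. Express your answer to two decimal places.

(CH3)3N + H2O ⇌ (CH3)3NH+ + OH-
Kb = 10^(−4.20) = 6.31 × 10^-5
Kb = [OH-]²/(0.0003 − [OH-]) = 6.31 × 10^-5
[OH-] is not negligible relative to C₀; solve [OH-]² + 6.31e-05·[OH-] − 1.89e-08 = 0.
[OH-] = (−Kb + √(Kb² + 4·Kb·C₀))/2 = 1.10 × 10^-4 M
pOH = 3.96, so pH = 14.00 − pOH = 10.04

pH = 10.04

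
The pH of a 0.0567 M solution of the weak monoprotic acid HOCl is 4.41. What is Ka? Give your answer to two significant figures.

Ka = 2.7 × 10^-8

[H+] = 10^(-4.41) = 3.89 × 10^-5 M
At equilibrium [HA] = 0.0567 − 3.89 × 10^-5 = 5.67 × 10^-2 M
Ka = [H+][A-]/[HA] = (3.89 × 10^-5)² / 5.67 × 10^-2 = 2.7 × 10^-8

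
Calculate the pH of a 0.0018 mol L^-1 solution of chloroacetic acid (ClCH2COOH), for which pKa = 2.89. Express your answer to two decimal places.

ClCH2COOH ⇌ ClCH2COO- + H+
Ka = 10^(−2.89) = 1.29 × 10^-3
From the ICE table, Ka = [H+]²/(0.0018 − [H+]) = 1.29 × 10^-3.
The 5% rule fails; solving [H+]² + Ka·[H+] − Ka·C₀ = 0 exactly:
[H+] = [−0.00129 + √(0.00129² + 9.29e-06)]/2 = 1.01 × 10^-3 M
pH = −log[H+] = −log(1.01 × 10^-3) = 3.00

pH = 3.00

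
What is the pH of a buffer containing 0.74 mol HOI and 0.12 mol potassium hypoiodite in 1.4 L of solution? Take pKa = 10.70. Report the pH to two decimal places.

pH = 9.91

pH = pKa + log([A⁻]/[HA]) = 10.70 + log(0.12/0.74)
pH = 10.70 + (-0.790) = 9.91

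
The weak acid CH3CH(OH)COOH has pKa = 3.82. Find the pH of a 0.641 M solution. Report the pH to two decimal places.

CH3CH(OH)COOH ⇌ CH3CH(OH)COO- + H+
Ka = 10^(−3.82) = 1.51 × 10^-4
Ka = x²/(0.641 − x) = 1.51 × 10^-4
Neglecting x in the denominator: x = √(1.51 × 10^-4 × 0.641) = 9.84 × 10^-3 M
(x/C₀ = 1.5% < 5%, so the approximation holds.)
pH = −log(9.84 × 10^-3) = 2.01

pH = 2.01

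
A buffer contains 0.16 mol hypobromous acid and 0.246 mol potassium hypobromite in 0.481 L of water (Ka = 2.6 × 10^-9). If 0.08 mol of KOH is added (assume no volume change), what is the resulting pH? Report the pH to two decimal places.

OH- converts HOBr to OBr-: HOBr → 0.08 mol, OBr- → 0.326 mol.
pKa = −log(2.6 × 10^-9) = 8.585
Henderson–Hasselbalch with mole ratio 0.326/0.08: pH = 8.585 + (+0.610)

pH = 9.20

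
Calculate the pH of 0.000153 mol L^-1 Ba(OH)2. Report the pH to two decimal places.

Ba(OH)2 is a strong base (each formula unit releases 2 OH-); [OH-] = 0.000306 M.
pOH = -log(0.000306) = 3.51
pH = 14.00 - 3.51 = 10.49

pH = 10.49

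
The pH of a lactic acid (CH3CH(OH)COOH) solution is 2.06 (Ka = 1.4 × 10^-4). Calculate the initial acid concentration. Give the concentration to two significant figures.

[H+] = 10^(-2.06) = 8.71 × 10^-3 M = x
Ka = x²/(C₀ − x) ⇒ C₀ = x + x²/Ka
C₀ = 8.71 × 10^-3 + (8.71 × 10^-3)²/(1.4 × 10^-4) = 5.51 × 10^-1 M

C₀ = 5.5 × 10^-1 M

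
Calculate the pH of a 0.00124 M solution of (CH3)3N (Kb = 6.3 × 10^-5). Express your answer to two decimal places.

pH = 10.40

(CH3)3N + H2O ⇌ (CH3)3NH+ + OH-
From the ICE table, Kb = [OH-]²/(0.00124 − [OH-]) = 6.3 × 10^-5.
[OH-] is not negligible relative to C₀; solve [OH-]² + 6.3e-05·[OH-] − 7.81e-08 = 0.
[OH-] = [−6.3e-05 + √(6.3e-05² + 3.12e-07)]/2 = 2.50 × 10^-4 M
pOH = 3.60, so pH = 14.00 − pOH = 10.40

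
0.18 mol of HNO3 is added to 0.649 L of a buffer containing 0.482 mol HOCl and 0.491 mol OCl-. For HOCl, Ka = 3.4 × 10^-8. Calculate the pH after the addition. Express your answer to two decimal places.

pH = 7.14

Added H+ converts OCl- to HOCl: HOCl → 0.662 mol, OCl- → 0.311 mol.
pKa = −log(3.4 × 10^-8) = 7.469
pH = pKa + log(n_OCl-/n_HOCl) = 7.469 + log(0.311/0.662) = 7.469 + (-0.328)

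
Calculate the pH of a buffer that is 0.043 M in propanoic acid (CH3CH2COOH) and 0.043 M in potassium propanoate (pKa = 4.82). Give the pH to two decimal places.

pH = 4.82

Henderson–Hasselbalch: pH = pKa + log([CH3CH2COO-]/[CH3CH2COOH]) = 4.82 + log(0.043/0.043)
pH = 4.82 + (+0.000) = 4.82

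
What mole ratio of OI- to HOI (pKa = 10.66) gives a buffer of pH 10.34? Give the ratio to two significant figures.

pH = pKa + log(r) ⇒ log(r) = 10.34 − 10.66 = -0.32
r = [OI-]/[HOI] = 10^(-0.32) = 0.479

ratio = 0.48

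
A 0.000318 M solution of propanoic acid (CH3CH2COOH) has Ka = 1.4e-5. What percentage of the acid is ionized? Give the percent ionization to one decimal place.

18.9%

CH3CH2COOH ⇌ CH3CH2COO- + H+; let x = [H+] at equilibrium.
Solve x² + 1.4e-05x − 4.45e-09 = 0 → x = 6.01 × 10^-5 M
% ionization = x/C₀ × 100% = 6.01 × 10^-5/0.000318 × 100% = 18.9%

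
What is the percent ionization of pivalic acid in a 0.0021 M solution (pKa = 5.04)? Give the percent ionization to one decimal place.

(CH3)3CCOOH ⇌ (CH3)3CCOO- + H+; let x = [H+] at equilibrium.
Ka = 10^(−5.04) = 9.12 × 10^-6
Solve x² + 9.12e-06x − 1.92e-08 = 0 → x = 1.34 × 10^-4 M
Fraction ionized = 1.34 × 10^-4 / 0.0021 = 0.0638 → 6.4%

6.4%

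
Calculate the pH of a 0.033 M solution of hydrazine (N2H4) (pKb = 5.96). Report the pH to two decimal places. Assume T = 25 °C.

N2H4 + H2O ⇌ N2H5+ + OH-
Kb = 10^(−5.96) = 1.10 × 10^-6
From the ICE table, Kb = [OH-]²/(0.033 − [OH-]) = 1.10 × 10^-6.
Since Kb ≪ C₀, [OH-] ≈ √(Kb·C₀) = 1.91 × 10^-4 M.
([OH-]/C₀ = 0.58% < 5%, so the approximation holds.)
pOH = 3.72, so pH = 14.00 − pOH = 10.28

pH = 10.28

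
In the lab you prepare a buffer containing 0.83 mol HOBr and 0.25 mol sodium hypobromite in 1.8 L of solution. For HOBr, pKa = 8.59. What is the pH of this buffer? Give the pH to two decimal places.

Henderson–Hasselbalch: pH = pKa + log([OBr-]/[HOBr]) = 8.59 + log(0.25/0.83)
pH = 8.59 + (-0.521) = 8.07

pH = 8.07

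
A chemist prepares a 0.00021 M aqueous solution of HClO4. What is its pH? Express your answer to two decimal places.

pH = 3.68

HClO4 is a strong acid and dissociates completely, so [H+] = 0.00021 M.
pH = -log(0.00021) = 3.68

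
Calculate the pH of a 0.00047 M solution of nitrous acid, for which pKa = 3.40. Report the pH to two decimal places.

pH = 3.56

HNO2 ⇌ NO2- + H+
Ka = 10^(−3.40) = 3.98 × 10^-4
From the ICE table, Ka = x²/(0.00047 − x) = 3.98 × 10^-4.
The 5% rule fails; solving x² + Ka·x − Ka·C₀ = 0 exactly:
x = (−Ka + √(Ka² + 4·Ka·C₀))/2 = 2.77 × 10^-4 M
pH = −log(2.77 × 10^-4) = 3.56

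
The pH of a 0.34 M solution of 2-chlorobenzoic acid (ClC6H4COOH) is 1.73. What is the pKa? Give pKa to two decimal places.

pKa = 2.97

[H+] = 10^(-1.73) = 1.86 × 10^-2 M
At equilibrium [HA] = 0.34 − 1.86 × 10^-2 = 3.21 × 10^-1 M
Ka = [H+][A-]/[HA] = (1.86 × 10^-2)² / 3.21 × 10^-1 = 1.08 × 10^-3
pKa = -log(1.08 × 10^-3) = 2.97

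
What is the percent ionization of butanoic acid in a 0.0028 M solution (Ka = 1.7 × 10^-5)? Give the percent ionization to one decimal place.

CH3(CH2)2COOH ⇌ CH3(CH2)2COO- + H+; let x = [H+] at equilibrium.
Ka = x²/(C₀ − x); solving the quadratic gives x = 2.10 × 10^-4 M.
Fraction ionized = 2.10 × 10^-4 / 0.0028 = 0.0750 → 7.5%

7.5%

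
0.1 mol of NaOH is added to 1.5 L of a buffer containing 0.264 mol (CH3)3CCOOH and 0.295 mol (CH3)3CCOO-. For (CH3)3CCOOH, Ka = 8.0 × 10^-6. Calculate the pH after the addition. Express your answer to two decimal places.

After neutralization: n((CH3)3CCOOH) = 0.164 mol, n((CH3)3CCOO-) = 0.395 mol.
pKa = −log(8.0 × 10^-6) = 5.097
pH = pKa + log(n_(CH3)3CCOO-/n_(CH3)3CCOOH) = 5.097 + log(0.395/0.164) = 5.097 + (+0.382)

pH = 5.48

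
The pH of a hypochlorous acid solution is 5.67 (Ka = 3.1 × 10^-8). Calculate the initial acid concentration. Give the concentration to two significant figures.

[H+] = 10^(-5.67) = 2.14 × 10^-6 M = x
Ka = x²/(C₀ − x) ⇒ C₀ = x + x²/Ka
C₀ = 2.14 × 10^-6 + (2.14 × 10^-6)²/(3.1 × 10^-8) = 1.50 × 10^-4 M

C₀ = 1.5 × 10^-4 M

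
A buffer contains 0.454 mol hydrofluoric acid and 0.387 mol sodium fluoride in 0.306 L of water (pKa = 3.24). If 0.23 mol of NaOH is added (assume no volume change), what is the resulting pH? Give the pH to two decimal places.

pH = 3.68

OH- converts HF to F-: HF → 0.224 mol, F- → 0.617 mol.
pH = pKa + log([A⁻]/[HA]) = 3.24 + log(0.617/0.224) = 3.24 +0.440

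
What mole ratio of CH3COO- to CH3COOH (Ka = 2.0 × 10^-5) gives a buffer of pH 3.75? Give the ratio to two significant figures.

pKa = -log(2.0 × 10^-5) = 4.699
pH = pKa + log(r) ⇒ log(r) = 3.75 − 4.699 = -0.949
r = [CH3COO-]/[CH3COOH] = 10^(-0.949) = 0.112

ratio = 0.11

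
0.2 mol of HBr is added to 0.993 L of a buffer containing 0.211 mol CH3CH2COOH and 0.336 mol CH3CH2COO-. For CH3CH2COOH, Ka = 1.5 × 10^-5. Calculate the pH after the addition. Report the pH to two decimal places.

Added H+ converts CH3CH2COO- to CH3CH2COOH: CH3CH2COOH → 0.411 mol, CH3CH2COO- → 0.136 mol.
pKa = −log(1.5 × 10^-5) = 4.824
pH = pKa + log([A⁻]/[HA]) = 4.824 + log(0.136/0.411) = 4.824 -0.480

pH = 4.34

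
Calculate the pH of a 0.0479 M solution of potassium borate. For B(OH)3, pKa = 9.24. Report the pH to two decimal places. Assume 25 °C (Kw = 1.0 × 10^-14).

B(OH)4- is the conjugate base of the weak acid B(OH)3.
Ka = 10^(−9.24) = 5.75 × 10^-10
Kb = Kw/Ka = 1.0×10^-14 / 5.75 × 10^-10 = 1.74 × 10^-5
Let x = [OH-] at equilibrium. Kb = x²/(0.0479 − x).
Assume x ≪ 0.0479: x ≈ √(1.74 × 10^-5 × 0.0479) = 9.13 × 10^-4 M
(x/C₀ = 1.9% < 5%, so the approximation holds.)
pOH = 3.04, so pH = 14.00 − pOH = 10.96

pH = 10.96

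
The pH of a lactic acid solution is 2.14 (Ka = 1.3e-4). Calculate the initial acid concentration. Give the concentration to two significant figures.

C₀ = 4.1 × 10^-1 M

[H+] = 10^(-2.14) = 7.24 × 10^-3 M = x
Ka = x²/(C₀ − x) ⇒ C₀ = x + x²/Ka
C₀ = 7.24 × 10^-3 + (7.24 × 10^-3)²/(1.3 × 10^-4) = 4.10 × 10^-1 M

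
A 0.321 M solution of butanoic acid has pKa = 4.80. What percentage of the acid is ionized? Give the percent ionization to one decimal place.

CH3(CH2)2COOH ⇌ CH3(CH2)2COO- + H+; let x = [H+] at equilibrium.
Ka = 10^(−4.80) = 1.58 × 10^-5
x ≈ √(Ka·C₀) = √(1.58 × 10^-5 × 0.321) = 2.25 × 10^-3 M
Fraction ionized = 2.25 × 10^-3 / 0.321 = 0.0070 → 0.7%

0.7%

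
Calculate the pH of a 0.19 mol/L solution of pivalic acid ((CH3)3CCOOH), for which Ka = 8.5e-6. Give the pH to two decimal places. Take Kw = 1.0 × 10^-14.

pH = 2.90

(CH3)3CCOOH ⇌ (CH3)3CCOO- + H+
Ka = x²/(0.19 − x) = 8.5 × 10^-6
Since Ka ≪ C₀, x ≈ √(Ka·C₀) = 1.27 × 10^-3 M.
(x/C₀ = 0.67% < 5%, so the approximation holds.)
pH = −log[H+] = −log(1.27 × 10^-3) = 2.90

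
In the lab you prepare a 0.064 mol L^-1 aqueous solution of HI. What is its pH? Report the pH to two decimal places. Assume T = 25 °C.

HI is a strong acid and dissociates completely, so [H+] = 0.064 M.
pH = -log(0.064) = 1.19

pH = 1.19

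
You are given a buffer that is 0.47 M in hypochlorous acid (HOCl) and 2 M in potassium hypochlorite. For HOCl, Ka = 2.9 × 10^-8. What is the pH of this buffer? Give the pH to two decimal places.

pKa = −log(2.9 × 10^-8) = 7.538
Henderson–Hasselbalch: pH = pKa + log([OCl-]/[HOCl]) = 7.538 + log(2/0.47)
pH = 7.538 + (+0.629) = 8.17

pH = 8.17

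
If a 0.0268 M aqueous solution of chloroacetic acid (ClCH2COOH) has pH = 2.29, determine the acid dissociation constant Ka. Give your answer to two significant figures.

[H+] = 10^(-2.29) = 5.13 × 10^-3 M
At equilibrium [HA] = 0.0268 − 5.13 × 10^-3 = 2.17 × 10^-2 M
Ka = [H+][A-]/[HA] = (5.13 × 10^-3)² / 2.17 × 10^-2 = 1.2 × 10^-3

Ka = 1.2 × 10^-3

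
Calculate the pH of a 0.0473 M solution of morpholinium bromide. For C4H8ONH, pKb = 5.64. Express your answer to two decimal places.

C4H8ONH2+ is the conjugate acid of the weak base C4H8ONH.
Kb = 10^(−5.64) = 2.29 × 10^-6
Ka = Kw/Kb = 1.0×10^-14 / 2.29 × 10^-6 = 4.37 × 10^-9
Ka = [H+]²/(0.0473 − [H+]) = 4.37 × 10^-9
Since Ka ≪ C₀, [H+] ≈ √(Ka·C₀) = 1.44 × 10^-5 M.
Check: 0.03% ionized — well under 5%, approximation valid.
pH = −log[H+] = −log(1.44 × 10^-5) = 4.84

pH = 4.84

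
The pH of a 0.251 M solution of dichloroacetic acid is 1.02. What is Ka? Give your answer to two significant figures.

[H+] = 10^(-1.02) = 9.55 × 10^-2 M
At equilibrium [HA] = 0.251 − 9.55 × 10^-2 = 1.55 × 10^-1 M
Ka = [H+][A-]/[HA] = (9.55 × 10^-2)² / 1.55 × 10^-1 = 5.9 × 10^-2

Ka = 5.9 × 10^-2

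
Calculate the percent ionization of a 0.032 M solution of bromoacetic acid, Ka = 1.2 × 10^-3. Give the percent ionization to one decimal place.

BrCH2COOH ⇌ BrCH2COO- + H+; let x = [H+] at equilibrium.
Solve x² + 0.0012x − 3.84e-05 = 0 → x = 5.63 × 10^-3 M
Fraction ionized = 5.63 × 10^-3 / 0.032 = 0.1759 → 17.6%

17.6%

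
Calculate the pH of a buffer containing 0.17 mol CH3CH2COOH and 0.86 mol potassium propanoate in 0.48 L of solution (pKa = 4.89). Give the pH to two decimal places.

Henderson–Hasselbalch: pH = pKa + log([CH3CH2COO-]/[CH3CH2COOH]) = 4.89 + log(0.86/0.17)
pH = 4.89 + (+0.704) = 5.59

pH = 5.59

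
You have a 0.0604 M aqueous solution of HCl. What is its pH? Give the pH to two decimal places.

HCl is a strong acid and dissociates completely, so [H+] = 0.0604 M.
pH = -log(0.0604) = 1.22

pH = 1.22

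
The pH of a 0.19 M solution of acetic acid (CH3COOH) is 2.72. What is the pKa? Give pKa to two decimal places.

pKa = 4.71

[H+] = 10^(-2.72) = 1.91 × 10^-3 M
At equilibrium [HA] = 0.19 − 1.91 × 10^-3 = 1.88 × 10^-1 M
Ka = [H+][A-]/[HA] = (1.91 × 10^-3)² / 1.88 × 10^-1 = 1.94 × 10^-5
pKa = -log(1.94 × 10^-5) = 4.71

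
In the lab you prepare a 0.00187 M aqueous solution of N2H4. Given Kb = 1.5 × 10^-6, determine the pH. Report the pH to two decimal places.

N2H4 + H2O ⇌ N2H5+ + OH-
Kb = x²/(0.00187 − x) = 1.5 × 10^-6
Assume x ≪ 0.00187: x ≈ √(1.5 × 10^-6 × 0.00187) = 5.30 × 10^-5 M
pOH = −log(5.30 × 10^-5) = 4.28; pH = 14.00 − 4.28 = 9.72

pH = 9.72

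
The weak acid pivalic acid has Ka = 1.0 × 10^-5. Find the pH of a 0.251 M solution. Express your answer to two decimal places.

(CH3)3CCOOH ⇌ (CH3)3CCOO- + H+
Let x = [H+] at equilibrium. Ka = x²/(0.251 − x).
Since Ka ≪ C₀, x ≈ √(Ka·C₀) = 1.58 × 10^-3 M.
Check: 0.63% ionized — well under 5%, approximation valid.
pH = −log(1.58 × 10^-3) = 2.80

pH = 2.80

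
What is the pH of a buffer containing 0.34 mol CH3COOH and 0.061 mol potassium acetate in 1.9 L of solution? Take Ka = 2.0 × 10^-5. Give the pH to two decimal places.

pH = 3.95

pKa = −log(2.0 × 10^-5) = 4.699
Henderson–Hasselbalch: pH = pKa + log([CH3COO-]/[CH3COOH]) = 4.699 + log(0.061/0.34)
pH = 4.699 + (-0.746) = 3.95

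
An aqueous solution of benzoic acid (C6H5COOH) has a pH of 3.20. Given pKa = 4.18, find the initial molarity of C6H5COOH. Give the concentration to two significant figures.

C₀ = 6.7 × 10^-3 M

[H+] = 10^(-3.20) = 6.31 × 10^-4 M = x
Ka = 10^(−4.18) = 6.61 × 10^-5
Ka = x²/(C₀ − x) ⇒ C₀ = x + x²/Ka
C₀ = 6.31 × 10^-4 + (6.31 × 10^-4)²/(6.61 × 10^-5) = 6.65 × 10^-3 M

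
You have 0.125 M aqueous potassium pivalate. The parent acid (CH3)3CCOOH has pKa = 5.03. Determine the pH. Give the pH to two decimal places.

(CH3)3CCOO- is the conjugate base of the weak acid (CH3)3CCOOH.
Ka = 10^(−5.03) = 9.33 × 10^-6
Kb = Kw/Ka = 1.0×10^-14 / 9.33 × 10^-6 = 1.07 × 10^-9
Kb = x²/(0.125 − x) = 1.07 × 10^-9
Since Kb ≪ C₀, x ≈ √(Kb·C₀) = 1.16 × 10^-5 M.
(x/C₀ = 0.0093% < 5%, so the approximation holds.)
pOH = −log(1.16 × 10^-5) = 4.94; pH = 14.00 − 4.94 = 9.06

pH = 9.06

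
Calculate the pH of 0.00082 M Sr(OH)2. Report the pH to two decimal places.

pH = 11.21

Sr(OH)2 is a strong base (each formula unit releases 2 OH-); [OH-] = 0.00164 M.
pOH = -log(0.00164) = 2.79
pH = 14.00 - 2.79 = 11.21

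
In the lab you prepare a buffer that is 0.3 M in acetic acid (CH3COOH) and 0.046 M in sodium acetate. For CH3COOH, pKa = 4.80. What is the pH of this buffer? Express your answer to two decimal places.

pH = 3.99

pH = pKa + log([A⁻]/[HA]) = 4.80 + log(0.046/0.3)
pH = 4.80 + (-0.814) = 3.99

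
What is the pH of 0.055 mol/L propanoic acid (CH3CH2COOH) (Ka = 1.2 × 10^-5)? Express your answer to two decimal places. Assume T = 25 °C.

pH = 3.09

CH3CH2COOH ⇌ CH3CH2COO- + H+
Let x = [H+] at equilibrium. Ka = x²/(0.055 − x).
Neglecting x in the denominator: x = √(1.2 × 10^-5 × 0.055) = 8.12 × 10^-4 M
(x/C₀ = 1.5% < 5%, so the approximation holds.)
pH = −log[H+] = −log(8.12 × 10^-4) = 3.09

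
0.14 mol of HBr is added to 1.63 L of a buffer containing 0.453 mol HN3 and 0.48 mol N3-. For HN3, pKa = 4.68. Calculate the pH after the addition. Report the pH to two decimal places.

Added H+ converts N3- to HN3: HN3 → 0.593 mol, N3- → 0.34 mol.
Henderson–Hasselbalch with mole ratio 0.34/0.593: pH = 4.68 + (-0.242)

pH = 4.44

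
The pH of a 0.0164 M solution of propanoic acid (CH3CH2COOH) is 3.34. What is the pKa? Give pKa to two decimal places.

[H+] = 10^(-3.34) = 4.57 × 10^-4 M
At equilibrium [HA] = 0.0164 − 4.57 × 10^-4 = 1.59 × 10^-2 M
Ka = [H+][A-]/[HA] = (4.57 × 10^-4)² / 1.59 × 10^-2 = 1.31 × 10^-5
pKa = -log(1.31 × 10^-5) = 4.88

pKa = 4.88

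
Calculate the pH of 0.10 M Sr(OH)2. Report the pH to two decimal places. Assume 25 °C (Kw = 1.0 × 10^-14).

pH = 13.30

Sr(OH)2 is a strong base (each formula unit releases 2 OH-); [OH-] = 0.2 M.
pOH = -log(0.2) = 0.70
pH = 14.00 - 0.70 = 13.30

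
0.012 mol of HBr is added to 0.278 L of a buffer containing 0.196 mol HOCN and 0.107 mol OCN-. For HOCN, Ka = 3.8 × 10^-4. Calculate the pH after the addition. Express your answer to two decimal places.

pH = 3.08

After neutralization: n(HOCN) = 0.208 mol, n(OCN-) = 0.095 mol.
pKa = −log(3.8 × 10^-4) = 3.420
pH = pKa + log(n_OCN-/n_HOCN) = 3.420 + log(0.095/0.208) = 3.420 + (-0.340)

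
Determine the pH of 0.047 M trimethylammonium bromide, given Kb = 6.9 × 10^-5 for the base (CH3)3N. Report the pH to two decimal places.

pH = 5.58

(CH3)3NH+ is the conjugate acid of the weak base (CH3)3N.
Ka = Kw/Kb = 1.0×10^-14 / 6.9 × 10^-5 = 1.45 × 10^-10
Ka = [H+]²/(0.047 − [H+]) = 1.45 × 10^-10
Assume [H+] ≪ 0.047: [H+] ≈ √(1.45 × 10^-10 × 0.047) = 2.61 × 10^-6 M
Check: 0.0056% ionized — well under 5%, approximation valid.
pH = −log[H+] = −log(2.61 × 10^-6) = 5.58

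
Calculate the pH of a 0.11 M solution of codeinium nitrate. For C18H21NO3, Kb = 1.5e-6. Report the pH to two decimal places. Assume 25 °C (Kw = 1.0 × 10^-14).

C18H22NO3+ is the conjugate acid of the weak base C18H21NO3.
Ka = Kw/Kb = 1.0×10^-14 / 1.5 × 10^-6 = 6.67 × 10^-9
From the ICE table, Ka = [H+]²/(0.11 − [H+]) = 6.67 × 10^-9.
Neglecting [H+] in the denominator: [H+] = √(6.67 × 10^-9 × 0.11) = 2.71 × 10^-5 M
Check: 0.025% ionized — well under 5%, approximation valid.
pH = −log[H+] = −log(2.71 × 10^-5) = 4.57

pH = 4.57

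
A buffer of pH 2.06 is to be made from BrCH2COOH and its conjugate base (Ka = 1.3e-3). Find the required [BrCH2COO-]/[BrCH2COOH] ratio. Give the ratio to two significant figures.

ratio = 0.15

pKa = -log(1.3 × 10^-3) = 2.886
pH = pKa + log(r) ⇒ log(r) = 2.06 − 2.886 = -0.826
r = [BrCH2COO-]/[BrCH2COOH] = 10^(-0.826) = 0.149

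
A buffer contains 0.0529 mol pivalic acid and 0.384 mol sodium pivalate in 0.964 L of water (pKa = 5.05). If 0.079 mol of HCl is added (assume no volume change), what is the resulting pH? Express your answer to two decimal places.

After neutralization: n((CH3)3CCOOH) = 0.132 mol, n((CH3)3CCOO-) = 0.305 mol.
Henderson–Hasselbalch with mole ratio 0.305/0.132: pH = 5.05 + (+0.364)

pH = 5.41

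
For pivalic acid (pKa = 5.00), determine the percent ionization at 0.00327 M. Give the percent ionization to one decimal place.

(CH3)3CCOOH ⇌ (CH3)3CCOO- + H+; let x = [H+] at equilibrium.
Ka = 10^(−5.00) = 1.00 × 10^-5
Solve x² + 1e-05x − 3.27e-08 = 0 → x = 1.76 × 10^-4 M
% ionization = x/C₀ × 100% = 1.76 × 10^-4/0.00327 × 100% = 5.4%

5.4%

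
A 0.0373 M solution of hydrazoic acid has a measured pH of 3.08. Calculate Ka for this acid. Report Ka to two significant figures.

Ka = 1.9 × 10^-5

[H+] = 10^(-3.08) = 8.32 × 10^-4 M
At equilibrium [HA] = 0.0373 − 8.32 × 10^-4 = 3.65 × 10^-2 M
Ka = [H+][A-]/[HA] = (8.32 × 10^-4)² / 3.65 × 10^-2 = 1.9 × 10^-5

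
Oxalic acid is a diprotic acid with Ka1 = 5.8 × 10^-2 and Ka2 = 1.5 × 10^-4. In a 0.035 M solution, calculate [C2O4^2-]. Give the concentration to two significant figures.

First ionization gives [H+] ≈ [HC2O4-] = 2.46 × 10^-2 M.
Second step: Ka2 = [H+][C2O4^2-]/[HC2O4-] ≈ [C2O4^2-] (since [H+] ≈ [HC2O4-]).
So [C2O4^2-] ≈ Ka2.

1.5 × 10^-4 M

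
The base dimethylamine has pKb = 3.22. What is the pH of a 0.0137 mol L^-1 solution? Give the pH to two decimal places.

pH = 11.41

(CH3)2NH + H2O ⇌ (CH3)2NH2+ + OH-
Kb = 10^(−3.22) = 6.03 × 10^-4
Kb = [OH-]²/(0.0137 − [OH-]) = 6.03 × 10^-4
The 5% rule fails; solving [OH-]² + Kb·[OH-] − Kb·C₀ = 0 exactly:
[OH-] = [−0.000603 + √(0.000603² + 3.3e-05)]/2 = 2.59 × 10^-3 M
pOH = −log(2.59 × 10^-3) = 2.59; pH = 14.00 − 2.59 = 11.41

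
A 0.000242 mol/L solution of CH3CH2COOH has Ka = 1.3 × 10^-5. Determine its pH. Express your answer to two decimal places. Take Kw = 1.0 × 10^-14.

pH = 4.30

CH3CH2COOH ⇌ CH3CH2COO- + H+
Let x = [H+] at equilibrium. Ka = x²/(0.000242 − x).
Here C₀/Ka ≈ 18.6, so the small-x approximation fails. Use the quadratic:
x = [−1.3e-05 + √(1.3e-05² + 1.26e-08)]/2 = 5.00 × 10^-5 M
pH = −log[H+] = −log(5.00 × 10^-5) = 4.30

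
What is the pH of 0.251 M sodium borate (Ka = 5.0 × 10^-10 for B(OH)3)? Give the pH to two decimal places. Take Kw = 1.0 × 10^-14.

pH = 11.35

B(OH)4- is the conjugate base of the weak acid B(OH)3.
Kb = Kw/Ka = 1.0×10^-14 / 5.0 × 10^-10 = 2.00 × 10^-5
From the ICE table, Kb = [OH-]²/(0.251 − [OH-]) = 2.00 × 10^-5.
Since Kb ≪ C₀, [OH-] ≈ √(Kb·C₀) = 2.24 × 10^-3 M.
pOH = −log(2.24 × 10^-3) = 2.65; pH = 14.00 − 2.65 = 11.35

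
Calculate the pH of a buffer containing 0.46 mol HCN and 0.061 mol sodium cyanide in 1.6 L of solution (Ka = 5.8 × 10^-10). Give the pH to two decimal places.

pH = 8.36

pKa = −log(5.8 × 10^-10) = 9.237
pH = pKa + log([A⁻]/[HA]) = 9.237 + log(0.061/0.46)
pH = 9.237 + (-0.877) = 8.36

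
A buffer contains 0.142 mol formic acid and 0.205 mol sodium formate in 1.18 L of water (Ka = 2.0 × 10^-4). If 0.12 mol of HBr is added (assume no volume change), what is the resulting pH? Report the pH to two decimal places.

After neutralization: n(HCOOH) = 0.262 mol, n(HCOO-) = 0.085 mol.
pKa = −log(2.0 × 10^-4) = 3.699
pH = pKa + log([A⁻]/[HA]) = 3.699 + log(0.085/0.262) = 3.699 -0.489

pH = 3.21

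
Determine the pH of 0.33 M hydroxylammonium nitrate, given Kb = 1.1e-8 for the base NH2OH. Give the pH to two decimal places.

pH = 3.26

NH3OH+ is the conjugate acid of the weak base NH2OH.
Ka = Kw/Kb = 1.0×10^-14 / 1.1 × 10^-8 = 9.09 × 10^-7
Let x = [H+] at equilibrium. Ka = x²/(0.33 − x).
Assume x ≪ 0.33: x ≈ √(9.09 × 10^-7 × 0.33) = 5.48 × 10^-4 M
pH = −log[H+] = −log(5.48 × 10^-4) = 3.26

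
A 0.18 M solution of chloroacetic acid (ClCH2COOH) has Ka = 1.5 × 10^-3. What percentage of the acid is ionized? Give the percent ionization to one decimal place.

ClCH2COOH ⇌ ClCH2COO- + H+; let x = [H+] at equilibrium.
Solve x² + 0.0015x − 0.00027 = 0 → x = 1.57 × 10^-2 M
Fraction ionized = 1.57 × 10^-2 / 0.18 = 0.0872 → 8.7%

8.7%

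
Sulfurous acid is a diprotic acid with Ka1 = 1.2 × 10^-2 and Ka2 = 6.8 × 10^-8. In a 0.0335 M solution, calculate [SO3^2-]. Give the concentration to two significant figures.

First ionization gives [H+] ≈ [HSO3-] = 1.49 × 10^-2 M.
Second step: Ka2 = [H+][SO3^2-]/[HSO3-] ≈ [SO3^2-] (since [H+] ≈ [HSO3-]).
So [SO3^2-] ≈ Ka2.

6.8 × 10^-8 M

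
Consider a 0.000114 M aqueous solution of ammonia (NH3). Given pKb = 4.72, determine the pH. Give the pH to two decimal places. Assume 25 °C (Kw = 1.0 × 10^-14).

NH3 + H2O ⇌ NH4+ + OH-
Kb = 10^(−4.72) = 1.91 × 10^-5
From the ICE table, Kb = [OH-]²/(0.000114 − [OH-]) = 1.91 × 10^-5.
The 5% rule fails; solving [OH-]² + Kb·[OH-] − Kb·C₀ = 0 exactly:
[OH-] = [−1.91e-05 + √(1.91e-05² + 8.71e-09)]/2 = 3.81 × 10^-5 M
pOH = 4.42, so pH = 14.00 − pOH = 9.58

pH = 9.58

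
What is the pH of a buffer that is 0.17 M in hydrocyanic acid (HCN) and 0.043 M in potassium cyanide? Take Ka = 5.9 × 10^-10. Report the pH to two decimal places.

pH = 8.63

pKa = −log(5.9 × 10^-10) = 9.229
Using pH = pKa + log([base]/[acid]) with [base]/[acid] = 0.043/0.17:
pH = 9.229 + (-0.597) = 8.63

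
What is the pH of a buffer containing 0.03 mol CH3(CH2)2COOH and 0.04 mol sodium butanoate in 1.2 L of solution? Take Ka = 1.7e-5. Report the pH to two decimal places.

pH = 4.89

pKa = −log(1.7 × 10^-5) = 4.770
Henderson–Hasselbalch: pH = pKa + log([CH3(CH2)2COO-]/[CH3(CH2)2COOH]) = 4.770 + log(0.04/0.03)
pH = 4.770 + (+0.125) = 4.89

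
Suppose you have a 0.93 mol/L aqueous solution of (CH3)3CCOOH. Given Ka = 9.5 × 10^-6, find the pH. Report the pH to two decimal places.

pH = 2.53

(CH3)3CCOOH ⇌ (CH3)3CCOO- + H+
From the ICE table, Ka = x²/(0.93 − x) = 9.5 × 10^-6.
Since Ka ≪ C₀, x ≈ √(Ka·C₀) = 2.97 × 10^-3 M.
pH = −log[H+] = −log(2.97 × 10^-3) = 2.53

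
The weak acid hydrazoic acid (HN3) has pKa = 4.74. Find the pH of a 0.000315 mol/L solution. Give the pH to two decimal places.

HN3 ⇌ N3- + H+
Ka = 10^(−4.74) = 1.82 × 10^-5
Ka = [H+]²/(0.000315 − [H+]) = 1.82 × 10^-5
Here C₀/Ka ≈ 17.3, so the small-[H+] approximation fails. Use the quadratic:
[H+] = (−Ka + √(Ka² + 4·Ka·C₀))/2 = 6.72 × 10^-5 M
pH = −log(6.72 × 10^-5) = 4.17

pH = 4.17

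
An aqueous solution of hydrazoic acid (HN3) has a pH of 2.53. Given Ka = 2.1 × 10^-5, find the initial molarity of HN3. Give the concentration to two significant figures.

C₀ = 4.2 × 10^-1 M

[H+] = 10^(-2.53) = 2.95 × 10^-3 M = x
Ka = x²/(C₀ − x) ⇒ C₀ = x + x²/Ka
C₀ = 2.95 × 10^-3 + (2.95 × 10^-3)²/(2.1 × 10^-5) = 4.17 × 10^-1 M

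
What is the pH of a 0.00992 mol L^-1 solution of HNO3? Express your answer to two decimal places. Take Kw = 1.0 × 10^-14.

HNO3 is a strong acid and dissociates completely, so [H+] = 0.00992 M.
pH = -log(0.00992) = 2.00

pH = 2.00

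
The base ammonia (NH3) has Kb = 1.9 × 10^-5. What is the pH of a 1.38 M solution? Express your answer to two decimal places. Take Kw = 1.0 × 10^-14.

NH3 + H2O ⇌ NH4+ + OH-
Let x = [OH-] at equilibrium. Kb = x²/(1.38 − x).
Assume x ≪ 1.38: x ≈ √(1.9 × 10^-5 × 1.38) = 5.12 × 10^-3 M
pOH = −log(5.12 × 10^-3) = 2.29; pH = 14.00 − 2.29 = 11.71

pH = 11.71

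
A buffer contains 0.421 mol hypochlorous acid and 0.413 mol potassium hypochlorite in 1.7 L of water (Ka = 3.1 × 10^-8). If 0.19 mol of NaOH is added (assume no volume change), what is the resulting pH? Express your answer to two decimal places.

pH = 7.93

OH- converts HOCl to OCl-: HOCl → 0.231 mol, OCl- → 0.603 mol.
pKa = −log(3.1 × 10^-8) = 7.509
pH = pKa + log([A⁻]/[HA]) = 7.509 + log(0.603/0.231) = 7.509 +0.417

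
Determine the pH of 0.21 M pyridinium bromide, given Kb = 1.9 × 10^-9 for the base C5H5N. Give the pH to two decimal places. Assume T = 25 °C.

C5H5NH+ is the conjugate acid of the weak base C5H5N.
Ka = Kw/Kb = 1.0×10^-14 / 1.9 × 10^-9 = 5.26 × 10^-6
Ka = [H+]²/(0.21 − [H+]) = 5.26 × 10^-6
Assume [H+] ≪ 0.21: [H+] ≈ √(5.26 × 10^-6 × 0.21) = 1.05 × 10^-3 M
Check: 0.5% ionized — well under 5%, approximation valid.
pH = −log(1.05 × 10^-3) = 2.98

pH = 2.98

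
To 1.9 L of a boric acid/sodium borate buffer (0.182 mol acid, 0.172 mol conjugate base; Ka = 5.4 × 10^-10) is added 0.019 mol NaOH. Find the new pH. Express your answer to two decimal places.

pH = 9.34

OH- converts B(OH)3 to B(OH)4-: B(OH)3 → 0.163 mol, B(OH)4- → 0.191 mol.
pKa = −log(5.4 × 10^-10) = 9.268
Henderson–Hasselbalch with mole ratio 0.191/0.163: pH = 9.268 + (+0.069)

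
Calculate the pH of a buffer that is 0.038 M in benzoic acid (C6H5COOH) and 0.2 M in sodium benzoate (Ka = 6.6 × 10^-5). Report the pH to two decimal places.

pKa = −log(6.6 × 10^-5) = 4.180
Henderson–Hasselbalch: pH = pKa + log([C6H5COO-]/[C6H5COOH]) = 4.180 + log(0.2/0.038)
pH = 4.180 + (+0.721) = 4.90

pH = 4.90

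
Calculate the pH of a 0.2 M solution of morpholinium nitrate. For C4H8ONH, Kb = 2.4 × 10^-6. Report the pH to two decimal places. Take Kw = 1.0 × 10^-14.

C4H8ONH2+ is the conjugate acid of the weak base C4H8ONH.
Ka = Kw/Kb = 1.0×10^-14 / 2.4 × 10^-6 = 4.17 × 10^-9
Ka = x²/(0.2 − x) = 4.17 × 10^-9
Since Ka ≪ C₀, x ≈ √(Ka·C₀) = 2.89 × 10^-5 M.
Check: 0.014% ionized — well under 5%, approximation valid.
pH = −log(2.89 × 10^-5) = 4.54

pH = 4.54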